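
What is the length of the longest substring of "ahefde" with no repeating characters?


Input: "ahefde"
Sliding window (track last position of each char):
  Position 0 ('a'): window [0,0] length 1 -- new best
  Position 1 ('h'): window [0,1] length 2 -- new best
  Position 2 ('e'): window [0,2] length 3 -- new best
  Position 3 ('f'): window [0,3] length 4 -- new best
  Position 4 ('d'): window [0,4] length 5 -- new best
  Position 5 ('e'): repeat (last at 2), move window start to 3
  Position 5 ('e'): window [3,5] length 3
Longest substring with no repeats: "ahefd" with length 5

5


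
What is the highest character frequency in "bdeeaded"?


Input: bdeeaded
Character counts:
  'a': 1
  'b': 1
  'd': 3
  'e': 3
Maximum frequency: 3

3


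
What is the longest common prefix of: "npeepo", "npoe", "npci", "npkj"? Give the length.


Words: npeepo, npoe, npci, npkj
  Position 0: all 'n' => match
  Position 1: all 'p' => match
  Position 2: ('e', 'o', 'c', 'k') => mismatch, stop
LCP = "np" (length 2)

2


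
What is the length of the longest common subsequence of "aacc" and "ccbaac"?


LCS of "aacc" and "ccbaac"
DP table:
           c    c    b    a    a    c
      0    0    0    0    0    0    0
  a   0    0    0    0    1    1    1
  a   0    0    0    0    1    2    2
  c   0    1    1    1    1    2    3
  c   0    1    2    2    2    2    3
LCS length = dp[4][6] = 3

3


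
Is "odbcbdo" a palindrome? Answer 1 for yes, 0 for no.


Input: odbcbdo
Reversed: odbcbdo
  Compare pos 0 ('o') with pos 6 ('o'): match
  Compare pos 1 ('d') with pos 5 ('d'): match
  Compare pos 2 ('b') with pos 4 ('b'): match
Result: palindrome

1


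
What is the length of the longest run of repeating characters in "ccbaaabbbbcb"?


Input: "ccbaaabbbbcb"
Scanning for longest run:
  Position 1 ('c'): continues run of 'c', length=2
  Position 2 ('b'): new char, reset run to 1
  Position 3 ('a'): new char, reset run to 1
  Position 4 ('a'): continues run of 'a', length=2
  Position 5 ('a'): continues run of 'a', length=3
  Position 6 ('b'): new char, reset run to 1
  Position 7 ('b'): continues run of 'b', length=2
  Position 8 ('b'): continues run of 'b', length=3
  Position 9 ('b'): continues run of 'b', length=4
  Position 10 ('c'): new char, reset run to 1
  Position 11 ('b'): new char, reset run to 1
Longest run: 'b' with length 4

4


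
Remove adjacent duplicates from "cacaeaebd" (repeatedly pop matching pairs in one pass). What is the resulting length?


Input: cacaeaebd
Stack-based adjacent duplicate removal:
  Read 'c': push. Stack: c
  Read 'a': push. Stack: ca
  Read 'c': push. Stack: cac
  Read 'a': push. Stack: caca
  Read 'e': push. Stack: cacae
  Read 'a': push. Stack: cacaea
  Read 'e': push. Stack: cacaeae
  Read 'b': push. Stack: cacaeaeb
  Read 'd': push. Stack: cacaeaebd
Final stack: "cacaeaebd" (length 9)

9


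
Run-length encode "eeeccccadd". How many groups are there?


Input: eeeccccadd
Scanning for consecutive runs:
  Group 1: 'e' x 3 (positions 0-2)
  Group 2: 'c' x 4 (positions 3-6)
  Group 3: 'a' x 1 (positions 7-7)
  Group 4: 'd' x 2 (positions 8-9)
Total groups: 4

4


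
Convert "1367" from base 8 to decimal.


Input: "1367" in base 8
Positional expansion:
  Digit '1' (value 1) x 8^3 = 512
  Digit '3' (value 3) x 8^2 = 192
  Digit '6' (value 6) x 8^1 = 48
  Digit '7' (value 7) x 8^0 = 7
Sum = 759

759


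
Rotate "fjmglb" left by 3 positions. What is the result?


Input: "fjmglb", rotate left by 3
First 3 characters: "fjm"
Remaining characters: "glb"
Concatenate remaining + first: "glb" + "fjm" = "glbfjm"

glbfjm


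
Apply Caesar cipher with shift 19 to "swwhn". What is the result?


Caesar cipher: shift "swwhn" by 19
  's' (pos 18) + 19 = pos 11 = 'l'
  'w' (pos 22) + 19 = pos 15 = 'p'
  'w' (pos 22) + 19 = pos 15 = 'p'
  'h' (pos 7) + 19 = pos 0 = 'a'
  'n' (pos 13) + 19 = pos 6 = 'g'
Result: lppag

lppag


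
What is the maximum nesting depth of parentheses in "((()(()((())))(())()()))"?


Input: "((()(()((())))(())()()))"
Tracking depth:
  Position 0 '(': depth becomes 1
  Position 1 '(': depth becomes 2
  Position 2 '(': depth becomes 3
  Position 3 ')': depth becomes 2
  Position 4 '(': depth becomes 3
  Position 5 '(': depth becomes 4
  Position 6 ')': depth becomes 3
  Position 7 '(': depth becomes 4
  Position 8 '(': depth becomes 5
  Position 9 '(': depth becomes 6
  Position 10 ')': depth becomes 5
  Position 11 ')': depth becomes 4
  Position 12 ')': depth becomes 3
  Position 13 ')': depth becomes 2
  Position 14 '(': depth becomes 3
  Position 15 '(': depth becomes 4
  Position 16 ')': depth becomes 3
  Position 17 ')': depth becomes 2
  Position 18 '(': depth becomes 3
  Position 19 ')': depth becomes 2
  Position 20 '(': depth becomes 3
  Position 21 ')': depth becomes 2
  Position 22 ')': depth becomes 1
  Position 23 ')': depth becomes 0
Maximum depth reached: 6

6


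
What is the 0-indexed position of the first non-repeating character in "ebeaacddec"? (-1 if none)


Input: ebeaacddec
Character frequencies:
  'a': 2
  'b': 1
  'c': 2
  'd': 2
  'e': 3
Scanning left to right for freq == 1:
  Position 0 ('e'): freq=3, skip
  Position 1 ('b'): unique! => answer = 1

1


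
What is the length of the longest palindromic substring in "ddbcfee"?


Input: "ddbcfee"
Checking substrings for palindromes:
  [0:2] "dd" (len 2) => palindrome
  [5:7] "ee" (len 2) => palindrome
Longest palindromic substring: "dd" with length 2

2


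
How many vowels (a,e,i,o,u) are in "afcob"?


Input: afcob
Checking each character:
  'a' at position 0: vowel (running total: 1)
  'f' at position 1: consonant
  'c' at position 2: consonant
  'o' at position 3: vowel (running total: 2)
  'b' at position 4: consonant
Total vowels: 2

2


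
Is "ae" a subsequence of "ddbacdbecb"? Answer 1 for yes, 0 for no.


Check if "ae" is a subsequence of "ddbacdbecb"
Greedy scan:
  Position 0 ('d'): no match needed
  Position 1 ('d'): no match needed
  Position 2 ('b'): no match needed
  Position 3 ('a'): matches sub[0] = 'a'
  Position 4 ('c'): no match needed
  Position 5 ('d'): no match needed
  Position 6 ('b'): no match needed
  Position 7 ('e'): matches sub[1] = 'e'
  Position 8 ('c'): no match needed
  Position 9 ('b'): no match needed
All 2 characters matched => is a subsequence

1


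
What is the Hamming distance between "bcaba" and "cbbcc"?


Comparing "bcaba" and "cbbcc" position by position:
  Position 0: 'b' vs 'c' => differ
  Position 1: 'c' vs 'b' => differ
  Position 2: 'a' vs 'b' => differ
  Position 3: 'b' vs 'c' => differ
  Position 4: 'a' vs 'c' => differ
Total differences (Hamming distance): 5

5


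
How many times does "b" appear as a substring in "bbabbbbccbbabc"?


Searching for "b" in "bbabbbbccbbabc"
Scanning each position:
  Position 0: "b" => MATCH
  Position 1: "b" => MATCH
  Position 2: "a" => no
  Position 3: "b" => MATCH
  Position 4: "b" => MATCH
  Position 5: "b" => MATCH
  Position 6: "b" => MATCH
  Position 7: "c" => no
  Position 8: "c" => no
  Position 9: "b" => MATCH
  Position 10: "b" => MATCH
  Position 11: "a" => no
  Position 12: "b" => MATCH
  Position 13: "c" => no
Total occurrences: 9

9


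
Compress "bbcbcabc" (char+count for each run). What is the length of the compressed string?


Input: bbcbcabc
Runs:
  'b' x 2 => "b2"
  'c' x 1 => "c1"
  'b' x 1 => "b1"
  'c' x 1 => "c1"
  'a' x 1 => "a1"
  'b' x 1 => "b1"
  'c' x 1 => "c1"
Compressed: "b2c1b1c1a1b1c1"
Compressed length: 14

14


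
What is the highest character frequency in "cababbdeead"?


Input: cababbdeead
Character counts:
  'a': 3
  'b': 3
  'c': 1
  'd': 2
  'e': 2
Maximum frequency: 3

3


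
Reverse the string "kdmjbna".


Input: kdmjbna
Reading characters right to left:
  Position 6: 'a'
  Position 5: 'n'
  Position 4: 'b'
  Position 3: 'j'
  Position 2: 'm'
  Position 1: 'd'
  Position 0: 'k'
Reversed: anbjmdk

anbjmdk


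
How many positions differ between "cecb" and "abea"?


Comparing "cecb" and "abea" position by position:
  Position 0: 'c' vs 'a' => DIFFER
  Position 1: 'e' vs 'b' => DIFFER
  Position 2: 'c' vs 'e' => DIFFER
  Position 3: 'b' vs 'a' => DIFFER
Positions that differ: 4

4


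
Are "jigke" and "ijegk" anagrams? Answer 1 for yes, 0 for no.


Strings: "jigke", "ijegk"
Sorted first:  egijk
Sorted second: egijk
Sorted forms match => anagrams

1


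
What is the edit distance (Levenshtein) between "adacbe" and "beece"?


Computing edit distance: "adacbe" -> "beece"
DP table:
           b    e    e    c    e
      0    1    2    3    4    5
  a   1    1    2    3    4    5
  d   2    2    2    3    4    5
  a   3    3    3    3    4    5
  c   4    4    4    4    3    4
  b   5    4    5    5    4    4
  e   6    5    4    5    5    4
Edit distance = dp[6][5] = 4

4


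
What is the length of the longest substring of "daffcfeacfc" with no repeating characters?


Input: "daffcfeacfc"
Sliding window (track last position of each char):
  Position 0 ('d'): window [0,0] length 1 -- new best
  Position 1 ('a'): window [0,1] length 2 -- new best
  Position 2 ('f'): window [0,2] length 3 -- new best
  Position 3 ('f'): repeat (last at 2), move window start to 3
  Position 3 ('f'): window [3,3] length 1
  Position 4 ('c'): window [3,4] length 2
  Position 5 ('f'): repeat (last at 3), move window start to 4
  Position 5 ('f'): window [4,5] length 2
  Position 6 ('e'): window [4,6] length 3
  Position 7 ('a'): window [4,7] length 4 -- new best
  Position 8 ('c'): repeat (last at 4), move window start to 5
  Position 8 ('c'): window [5,8] length 4
  Position 9 ('f'): repeat (last at 5), move window start to 6
  Position 9 ('f'): window [6,9] length 4
  Position 10 ('c'): repeat (last at 8), move window start to 9
  Position 10 ('c'): window [9,10] length 2
Longest substring with no repeats: "cfea" with length 4

4


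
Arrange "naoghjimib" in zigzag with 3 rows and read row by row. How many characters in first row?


Zigzag "naoghjimib" into 3 rows:
Placing characters:
  'n' => row 0
  'a' => row 1
  'o' => row 2
  'g' => row 1
  'h' => row 0
  'j' => row 1
  'i' => row 2
  'm' => row 1
  'i' => row 0
  'b' => row 1
Rows:
  Row 0: "nhi"
  Row 1: "agjmb"
  Row 2: "oi"
First row length: 3

3


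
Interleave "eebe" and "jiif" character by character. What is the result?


Interleaving "eebe" and "jiif":
  Position 0: 'e' from first, 'j' from second => "ej"
  Position 1: 'e' from first, 'i' from second => "ei"
  Position 2: 'b' from first, 'i' from second => "bi"
  Position 3: 'e' from first, 'f' from second => "ef"
Result: ejeibief

ejeibief


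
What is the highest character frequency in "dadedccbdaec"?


Input: dadedccbdaec
Character counts:
  'a': 2
  'b': 1
  'c': 3
  'd': 4
  'e': 2
Maximum frequency: 4

4


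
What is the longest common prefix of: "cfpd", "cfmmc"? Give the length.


Words: cfpd, cfmmc
  Position 0: all 'c' => match
  Position 1: all 'f' => match
  Position 2: ('p', 'm') => mismatch, stop
LCP = "cf" (length 2)

2


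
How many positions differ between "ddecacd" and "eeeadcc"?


Comparing "ddecacd" and "eeeadcc" position by position:
  Position 0: 'd' vs 'e' => DIFFER
  Position 1: 'd' vs 'e' => DIFFER
  Position 2: 'e' vs 'e' => same
  Position 3: 'c' vs 'a' => DIFFER
  Position 4: 'a' vs 'd' => DIFFER
  Position 5: 'c' vs 'c' => same
  Position 6: 'd' vs 'c' => DIFFER
Positions that differ: 5

5


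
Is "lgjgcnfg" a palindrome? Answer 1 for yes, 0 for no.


Input: lgjgcnfg
Reversed: gfncgjgl
  Compare pos 0 ('l') with pos 7 ('g'): MISMATCH
  Compare pos 1 ('g') with pos 6 ('f'): MISMATCH
  Compare pos 2 ('j') with pos 5 ('n'): MISMATCH
  Compare pos 3 ('g') with pos 4 ('c'): MISMATCH
Result: not a palindrome

0


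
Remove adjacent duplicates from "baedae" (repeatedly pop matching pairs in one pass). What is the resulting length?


Input: baedae
Stack-based adjacent duplicate removal:
  Read 'b': push. Stack: b
  Read 'a': push. Stack: ba
  Read 'e': push. Stack: bae
  Read 'd': push. Stack: baed
  Read 'a': push. Stack: baeda
  Read 'e': push. Stack: baedae
Final stack: "baedae" (length 6)

6


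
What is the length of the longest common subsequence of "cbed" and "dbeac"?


LCS of "cbed" and "dbeac"
DP table:
           d    b    e    a    c
      0    0    0    0    0    0
  c   0    0    0    0    0    1
  b   0    0    1    1    1    1
  e   0    0    1    2    2    2
  d   0    1    1    2    2    2
LCS length = dp[4][5] = 2

2


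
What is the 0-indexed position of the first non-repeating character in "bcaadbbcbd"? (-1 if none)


Input: bcaadbbcbd
Character frequencies:
  'a': 2
  'b': 4
  'c': 2
  'd': 2
Scanning left to right for freq == 1:
  Position 0 ('b'): freq=4, skip
  Position 1 ('c'): freq=2, skip
  Position 2 ('a'): freq=2, skip
  Position 3 ('a'): freq=2, skip
  Position 4 ('d'): freq=2, skip
  Position 5 ('b'): freq=4, skip
  Position 6 ('b'): freq=4, skip
  Position 7 ('c'): freq=2, skip
  Position 8 ('b'): freq=4, skip
  Position 9 ('d'): freq=2, skip
  No unique character found => answer = -1

-1


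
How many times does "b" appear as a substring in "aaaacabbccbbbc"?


Searching for "b" in "aaaacabbccbbbc"
Scanning each position:
  Position 0: "a" => no
  Position 1: "a" => no
  Position 2: "a" => no
  Position 3: "a" => no
  Position 4: "c" => no
  Position 5: "a" => no
  Position 6: "b" => MATCH
  Position 7: "b" => MATCH
  Position 8: "c" => no
  Position 9: "c" => no
  Position 10: "b" => MATCH
  Position 11: "b" => MATCH
  Position 12: "b" => MATCH
  Position 13: "c" => no
Total occurrences: 5

5


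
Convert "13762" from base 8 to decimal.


Input: "13762" in base 8
Positional expansion:
  Digit '1' (value 1) x 8^4 = 4096
  Digit '3' (value 3) x 8^3 = 1536
  Digit '7' (value 7) x 8^2 = 448
  Digit '6' (value 6) x 8^1 = 48
  Digit '2' (value 2) x 8^0 = 2
Sum = 6130

6130


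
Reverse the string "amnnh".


Input: amnnh
Reading characters right to left:
  Position 4: 'h'
  Position 3: 'n'
  Position 2: 'n'
  Position 1: 'm'
  Position 0: 'a'
Reversed: hnnma

hnnma


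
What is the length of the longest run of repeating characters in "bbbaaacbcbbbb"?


Input: "bbbaaacbcbbbb"
Scanning for longest run:
  Position 1 ('b'): continues run of 'b', length=2
  Position 2 ('b'): continues run of 'b', length=3
  Position 3 ('a'): new char, reset run to 1
  Position 4 ('a'): continues run of 'a', length=2
  Position 5 ('a'): continues run of 'a', length=3
  Position 6 ('c'): new char, reset run to 1
  Position 7 ('b'): new char, reset run to 1
  Position 8 ('c'): new char, reset run to 1
  Position 9 ('b'): new char, reset run to 1
  Position 10 ('b'): continues run of 'b', length=2
  Position 11 ('b'): continues run of 'b', length=3
  Position 12 ('b'): continues run of 'b', length=4
Longest run: 'b' with length 4

4


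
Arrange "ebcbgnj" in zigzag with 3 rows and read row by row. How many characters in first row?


Zigzag "ebcbgnj" into 3 rows:
Placing characters:
  'e' => row 0
  'b' => row 1
  'c' => row 2
  'b' => row 1
  'g' => row 0
  'n' => row 1
  'j' => row 2
Rows:
  Row 0: "eg"
  Row 1: "bbn"
  Row 2: "cj"
First row length: 2

2


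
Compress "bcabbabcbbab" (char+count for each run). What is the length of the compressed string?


Input: bcabbabcbbab
Runs:
  'b' x 1 => "b1"
  'c' x 1 => "c1"
  'a' x 1 => "a1"
  'b' x 2 => "b2"
  'a' x 1 => "a1"
  'b' x 1 => "b1"
  'c' x 1 => "c1"
  'b' x 2 => "b2"
  'a' x 1 => "a1"
  'b' x 1 => "b1"
Compressed: "b1c1a1b2a1b1c1b2a1b1"
Compressed length: 20

20


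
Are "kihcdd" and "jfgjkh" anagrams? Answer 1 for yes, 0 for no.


Strings: "kihcdd", "jfgjkh"
Sorted first:  cddhik
Sorted second: fghjjk
Differ at position 0: 'c' vs 'f' => not anagrams

0


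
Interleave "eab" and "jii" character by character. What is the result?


Interleaving "eab" and "jii":
  Position 0: 'e' from first, 'j' from second => "ej"
  Position 1: 'a' from first, 'i' from second => "ai"
  Position 2: 'b' from first, 'i' from second => "bi"
Result: ejaibi

ejaibi


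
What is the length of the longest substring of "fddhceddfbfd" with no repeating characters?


Input: "fddhceddfbfd"
Sliding window (track last position of each char):
  Position 0 ('f'): window [0,0] length 1 -- new best
  Position 1 ('d'): window [0,1] length 2 -- new best
  Position 2 ('d'): repeat (last at 1), move window start to 2
  Position 2 ('d'): window [2,2] length 1
  Position 3 ('h'): window [2,3] length 2
  Position 4 ('c'): window [2,4] length 3 -- new best
  Position 5 ('e'): window [2,5] length 4 -- new best
  Position 6 ('d'): repeat (last at 2), move window start to 3
  Position 6 ('d'): window [3,6] length 4
  Position 7 ('d'): repeat (last at 6), move window start to 7
  Position 7 ('d'): window [7,7] length 1
  Position 8 ('f'): window [7,8] length 2
  Position 9 ('b'): window [7,9] length 3
  Position 10 ('f'): repeat (last at 8), move window start to 9
  Position 10 ('f'): window [9,10] length 2
  Position 11 ('d'): window [9,11] length 3
Longest substring with no repeats: "dhce" with length 4

4


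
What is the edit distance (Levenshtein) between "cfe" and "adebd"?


Computing edit distance: "cfe" -> "adebd"
DP table:
           a    d    e    b    d
      0    1    2    3    4    5
  c   1    1    2    3    4    5
  f   2    2    2    3    4    5
  e   3    3    3    2    3    4
Edit distance = dp[3][5] = 4

4


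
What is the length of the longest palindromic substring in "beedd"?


Input: "beedd"
Checking substrings for palindromes:
  [1:3] "ee" (len 2) => palindrome
  [3:5] "dd" (len 2) => palindrome
Longest palindromic substring: "ee" with length 2

2


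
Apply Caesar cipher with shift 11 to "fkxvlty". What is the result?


Caesar cipher: shift "fkxvlty" by 11
  'f' (pos 5) + 11 = pos 16 = 'q'
  'k' (pos 10) + 11 = pos 21 = 'v'
  'x' (pos 23) + 11 = pos 8 = 'i'
  'v' (pos 21) + 11 = pos 6 = 'g'
  'l' (pos 11) + 11 = pos 22 = 'w'
  't' (pos 19) + 11 = pos 4 = 'e'
  'y' (pos 24) + 11 = pos 9 = 'j'
Result: qvigwej

qvigwej


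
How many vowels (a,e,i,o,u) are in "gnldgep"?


Input: gnldgep
Checking each character:
  'g' at position 0: consonant
  'n' at position 1: consonant
  'l' at position 2: consonant
  'd' at position 3: consonant
  'g' at position 4: consonant
  'e' at position 5: vowel (running total: 1)
  'p' at position 6: consonant
Total vowels: 1

1


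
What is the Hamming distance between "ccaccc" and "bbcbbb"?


Comparing "ccaccc" and "bbcbbb" position by position:
  Position 0: 'c' vs 'b' => differ
  Position 1: 'c' vs 'b' => differ
  Position 2: 'a' vs 'c' => differ
  Position 3: 'c' vs 'b' => differ
  Position 4: 'c' vs 'b' => differ
  Position 5: 'c' vs 'b' => differ
Total differences (Hamming distance): 6

6


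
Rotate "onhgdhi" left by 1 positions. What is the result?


Input: "onhgdhi", rotate left by 1
First 1 characters: "o"
Remaining characters: "nhgdhi"
Concatenate remaining + first: "nhgdhi" + "o" = "nhgdhio"

nhgdhio


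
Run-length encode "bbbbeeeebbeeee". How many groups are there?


Input: bbbbeeeebbeeee
Scanning for consecutive runs:
  Group 1: 'b' x 4 (positions 0-3)
  Group 2: 'e' x 4 (positions 4-7)
  Group 3: 'b' x 2 (positions 8-9)
  Group 4: 'e' x 4 (positions 10-13)
Total groups: 4

4


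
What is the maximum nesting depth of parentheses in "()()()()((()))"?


Input: "()()()()((()))"
Tracking depth:
  Position 0 '(': depth becomes 1
  Position 1 ')': depth becomes 0
  Position 2 '(': depth becomes 1
  Position 3 ')': depth becomes 0
  Position 4 '(': depth becomes 1
  Position 5 ')': depth becomes 0
  Position 6 '(': depth becomes 1
  Position 7 ')': depth becomes 0
  Position 8 '(': depth becomes 1
  Position 9 '(': depth becomes 2
  Position 10 '(': depth becomes 3
  Position 11 ')': depth becomes 2
  Position 12 ')': depth becomes 1
  Position 13 ')': depth becomes 0
Maximum depth reached: 3

3


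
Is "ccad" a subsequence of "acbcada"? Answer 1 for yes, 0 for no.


Check if "ccad" is a subsequence of "acbcada"
Greedy scan:
  Position 0 ('a'): no match needed
  Position 1 ('c'): matches sub[0] = 'c'
  Position 2 ('b'): no match needed
  Position 3 ('c'): matches sub[1] = 'c'
  Position 4 ('a'): matches sub[2] = 'a'
  Position 5 ('d'): matches sub[3] = 'd'
  Position 6 ('a'): no match needed
All 4 characters matched => is a subsequence

1


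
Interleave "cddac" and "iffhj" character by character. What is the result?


Interleaving "cddac" and "iffhj":
  Position 0: 'c' from first, 'i' from second => "ci"
  Position 1: 'd' from first, 'f' from second => "df"
  Position 2: 'd' from first, 'f' from second => "df"
  Position 3: 'a' from first, 'h' from second => "ah"
  Position 4: 'c' from first, 'j' from second => "cj"
Result: cidfdfahcj

cidfdfahcj


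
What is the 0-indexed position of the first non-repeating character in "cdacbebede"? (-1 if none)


Input: cdacbebede
Character frequencies:
  'a': 1
  'b': 2
  'c': 2
  'd': 2
  'e': 3
Scanning left to right for freq == 1:
  Position 0 ('c'): freq=2, skip
  Position 1 ('d'): freq=2, skip
  Position 2 ('a'): unique! => answer = 2

2


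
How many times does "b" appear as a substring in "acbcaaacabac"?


Searching for "b" in "acbcaaacabac"
Scanning each position:
  Position 0: "a" => no
  Position 1: "c" => no
  Position 2: "b" => MATCH
  Position 3: "c" => no
  Position 4: "a" => no
  Position 5: "a" => no
  Position 6: "a" => no
  Position 7: "c" => no
  Position 8: "a" => no
  Position 9: "b" => MATCH
  Position 10: "a" => no
  Position 11: "c" => no
Total occurrences: 2

2


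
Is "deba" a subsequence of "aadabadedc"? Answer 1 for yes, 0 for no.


Check if "deba" is a subsequence of "aadabadedc"
Greedy scan:
  Position 0 ('a'): no match needed
  Position 1 ('a'): no match needed
  Position 2 ('d'): matches sub[0] = 'd'
  Position 3 ('a'): no match needed
  Position 4 ('b'): no match needed
  Position 5 ('a'): no match needed
  Position 6 ('d'): no match needed
  Position 7 ('e'): matches sub[1] = 'e'
  Position 8 ('d'): no match needed
  Position 9 ('c'): no match needed
Only matched 2/4 characters => not a subsequence

0


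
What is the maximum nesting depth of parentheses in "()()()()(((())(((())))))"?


Input: "()()()()(((())(((())))))"
Tracking depth:
  Position 0 '(': depth becomes 1
  Position 1 ')': depth becomes 0
  Position 2 '(': depth becomes 1
  Position 3 ')': depth becomes 0
  Position 4 '(': depth becomes 1
  Position 5 ')': depth becomes 0
  Position 6 '(': depth becomes 1
  Position 7 ')': depth becomes 0
  Position 8 '(': depth becomes 1
  Position 9 '(': depth becomes 2
  Position 10 '(': depth becomes 3
  Position 11 '(': depth becomes 4
  Position 12 ')': depth becomes 3
  Position 13 ')': depth becomes 2
  Position 14 '(': depth becomes 3
  Position 15 '(': depth becomes 4
  Position 16 '(': depth becomes 5
  Position 17 '(': depth becomes 6
  Position 18 ')': depth becomes 5
  Position 19 ')': depth becomes 4
  Position 20 ')': depth becomes 3
  Position 21 ')': depth becomes 2
  Position 22 ')': depth becomes 1
  Position 23 ')': depth becomes 0
Maximum depth reached: 6

6


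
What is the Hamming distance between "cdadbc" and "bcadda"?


Comparing "cdadbc" and "bcadda" position by position:
  Position 0: 'c' vs 'b' => differ
  Position 1: 'd' vs 'c' => differ
  Position 2: 'a' vs 'a' => same
  Position 3: 'd' vs 'd' => same
  Position 4: 'b' vs 'd' => differ
  Position 5: 'c' vs 'a' => differ
Total differences (Hamming distance): 4

4


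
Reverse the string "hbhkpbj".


Input: hbhkpbj
Reading characters right to left:
  Position 6: 'j'
  Position 5: 'b'
  Position 4: 'p'
  Position 3: 'k'
  Position 2: 'h'
  Position 1: 'b'
  Position 0: 'h'
Reversed: jbpkhbh

jbpkhbh


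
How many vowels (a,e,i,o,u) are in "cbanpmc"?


Input: cbanpmc
Checking each character:
  'c' at position 0: consonant
  'b' at position 1: consonant
  'a' at position 2: vowel (running total: 1)
  'n' at position 3: consonant
  'p' at position 4: consonant
  'm' at position 5: consonant
  'c' at position 6: consonant
Total vowels: 1

1


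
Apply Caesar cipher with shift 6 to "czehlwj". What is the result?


Caesar cipher: shift "czehlwj" by 6
  'c' (pos 2) + 6 = pos 8 = 'i'
  'z' (pos 25) + 6 = pos 5 = 'f'
  'e' (pos 4) + 6 = pos 10 = 'k'
  'h' (pos 7) + 6 = pos 13 = 'n'
  'l' (pos 11) + 6 = pos 17 = 'r'
  'w' (pos 22) + 6 = pos 2 = 'c'
  'j' (pos 9) + 6 = pos 15 = 'p'
Result: ifknrcp

ifknrcp


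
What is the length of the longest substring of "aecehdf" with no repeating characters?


Input: "aecehdf"
Sliding window (track last position of each char):
  Position 0 ('a'): window [0,0] length 1 -- new best
  Position 1 ('e'): window [0,1] length 2 -- new best
  Position 2 ('c'): window [0,2] length 3 -- new best
  Position 3 ('e'): repeat (last at 1), move window start to 2
  Position 3 ('e'): window [2,3] length 2
  Position 4 ('h'): window [2,4] length 3
  Position 5 ('d'): window [2,5] length 4 -- new best
  Position 6 ('f'): window [2,6] length 5 -- new best
Longest substring with no repeats: "cehdf" with length 5

5


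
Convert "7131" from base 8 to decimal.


Input: "7131" in base 8
Positional expansion:
  Digit '7' (value 7) x 8^3 = 3584
  Digit '1' (value 1) x 8^2 = 64
  Digit '3' (value 3) x 8^1 = 24
  Digit '1' (value 1) x 8^0 = 1
Sum = 3673

3673


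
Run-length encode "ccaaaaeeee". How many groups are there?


Input: ccaaaaeeee
Scanning for consecutive runs:
  Group 1: 'c' x 2 (positions 0-1)
  Group 2: 'a' x 4 (positions 2-5)
  Group 3: 'e' x 4 (positions 6-9)
Total groups: 3

3


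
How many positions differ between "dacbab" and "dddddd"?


Comparing "dacbab" and "dddddd" position by position:
  Position 0: 'd' vs 'd' => same
  Position 1: 'a' vs 'd' => DIFFER
  Position 2: 'c' vs 'd' => DIFFER
  Position 3: 'b' vs 'd' => DIFFER
  Position 4: 'a' vs 'd' => DIFFER
  Position 5: 'b' vs 'd' => DIFFER
Positions that differ: 5

5


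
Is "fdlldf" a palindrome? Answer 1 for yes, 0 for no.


Input: fdlldf
Reversed: fdlldf
  Compare pos 0 ('f') with pos 5 ('f'): match
  Compare pos 1 ('d') with pos 4 ('d'): match
  Compare pos 2 ('l') with pos 3 ('l'): match
Result: palindrome

1


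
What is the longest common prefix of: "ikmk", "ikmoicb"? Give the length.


Words: ikmk, ikmoicb
  Position 0: all 'i' => match
  Position 1: all 'k' => match
  Position 2: all 'm' => match
  Position 3: ('k', 'o') => mismatch, stop
LCP = "ikm" (length 3)

3


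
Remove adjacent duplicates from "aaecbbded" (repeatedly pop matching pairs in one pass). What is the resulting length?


Input: aaecbbded
Stack-based adjacent duplicate removal:
  Read 'a': push. Stack: a
  Read 'a': matches stack top 'a' => pop. Stack: (empty)
  Read 'e': push. Stack: e
  Read 'c': push. Stack: ec
  Read 'b': push. Stack: ecb
  Read 'b': matches stack top 'b' => pop. Stack: ec
  Read 'd': push. Stack: ecd
  Read 'e': push. Stack: ecde
  Read 'd': push. Stack: ecded
Final stack: "ecded" (length 5)

5


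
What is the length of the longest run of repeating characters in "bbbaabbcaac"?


Input: "bbbaabbcaac"
Scanning for longest run:
  Position 1 ('b'): continues run of 'b', length=2
  Position 2 ('b'): continues run of 'b', length=3
  Position 3 ('a'): new char, reset run to 1
  Position 4 ('a'): continues run of 'a', length=2
  Position 5 ('b'): new char, reset run to 1
  Position 6 ('b'): continues run of 'b', length=2
  Position 7 ('c'): new char, reset run to 1
  Position 8 ('a'): new char, reset run to 1
  Position 9 ('a'): continues run of 'a', length=2
  Position 10 ('c'): new char, reset run to 1
Longest run: 'b' with length 3

3


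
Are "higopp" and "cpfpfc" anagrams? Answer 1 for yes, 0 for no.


Strings: "higopp", "cpfpfc"
Sorted first:  ghiopp
Sorted second: ccffpp
Differ at position 0: 'g' vs 'c' => not anagrams

0


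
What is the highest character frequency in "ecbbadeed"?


Input: ecbbadeed
Character counts:
  'a': 1
  'b': 2
  'c': 1
  'd': 2
  'e': 3
Maximum frequency: 3

3


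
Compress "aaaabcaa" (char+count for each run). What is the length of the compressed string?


Input: aaaabcaa
Runs:
  'a' x 4 => "a4"
  'b' x 1 => "b1"
  'c' x 1 => "c1"
  'a' x 2 => "a2"
Compressed: "a4b1c1a2"
Compressed length: 8

8


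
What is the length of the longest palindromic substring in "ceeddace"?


Input: "ceeddace"
Checking substrings for palindromes:
  [1:3] "ee" (len 2) => palindrome
  [3:5] "dd" (len 2) => palindrome
Longest palindromic substring: "ee" with length 2

2


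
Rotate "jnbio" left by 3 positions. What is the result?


Input: "jnbio", rotate left by 3
First 3 characters: "jnb"
Remaining characters: "io"
Concatenate remaining + first: "io" + "jnb" = "iojnb"

iojnb


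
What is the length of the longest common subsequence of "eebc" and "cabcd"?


LCS of "eebc" and "cabcd"
DP table:
           c    a    b    c    d
      0    0    0    0    0    0
  e   0    0    0    0    0    0
  e   0    0    0    0    0    0
  b   0    0    0    1    1    1
  c   0    1    1    1    2    2
LCS length = dp[4][5] = 2

2


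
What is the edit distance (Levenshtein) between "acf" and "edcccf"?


Computing edit distance: "acf" -> "edcccf"
DP table:
           e    d    c    c    c    f
      0    1    2    3    4    5    6
  a   1    1    2    3    4    5    6
  c   2    2    2    2    3    4    5
  f   3    3    3    3    3    4    4
Edit distance = dp[3][6] = 4

4


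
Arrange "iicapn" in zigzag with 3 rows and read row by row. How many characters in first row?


Zigzag "iicapn" into 3 rows:
Placing characters:
  'i' => row 0
  'i' => row 1
  'c' => row 2
  'a' => row 1
  'p' => row 0
  'n' => row 1
Rows:
  Row 0: "ip"
  Row 1: "ian"
  Row 2: "c"
First row length: 2

2


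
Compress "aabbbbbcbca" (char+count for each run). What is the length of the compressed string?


Input: aabbbbbcbca
Runs:
  'a' x 2 => "a2"
  'b' x 5 => "b5"
  'c' x 1 => "c1"
  'b' x 1 => "b1"
  'c' x 1 => "c1"
  'a' x 1 => "a1"
Compressed: "a2b5c1b1c1a1"
Compressed length: 12

12


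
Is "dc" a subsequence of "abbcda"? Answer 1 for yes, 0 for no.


Check if "dc" is a subsequence of "abbcda"
Greedy scan:
  Position 0 ('a'): no match needed
  Position 1 ('b'): no match needed
  Position 2 ('b'): no match needed
  Position 3 ('c'): no match needed
  Position 4 ('d'): matches sub[0] = 'd'
  Position 5 ('a'): no match needed
Only matched 1/2 characters => not a subsequence

0


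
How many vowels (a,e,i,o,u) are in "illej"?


Input: illej
Checking each character:
  'i' at position 0: vowel (running total: 1)
  'l' at position 1: consonant
  'l' at position 2: consonant
  'e' at position 3: vowel (running total: 2)
  'j' at position 4: consonant
Total vowels: 2

2


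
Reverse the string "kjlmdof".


Input: kjlmdof
Reading characters right to left:
  Position 6: 'f'
  Position 5: 'o'
  Position 4: 'd'
  Position 3: 'm'
  Position 2: 'l'
  Position 1: 'j'
  Position 0: 'k'
Reversed: fodmljk

fodmljk


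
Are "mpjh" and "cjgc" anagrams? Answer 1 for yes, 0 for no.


Strings: "mpjh", "cjgc"
Sorted first:  hjmp
Sorted second: ccgj
Differ at position 0: 'h' vs 'c' => not anagrams

0


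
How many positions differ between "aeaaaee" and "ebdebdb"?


Comparing "aeaaaee" and "ebdebdb" position by position:
  Position 0: 'a' vs 'e' => DIFFER
  Position 1: 'e' vs 'b' => DIFFER
  Position 2: 'a' vs 'd' => DIFFER
  Position 3: 'a' vs 'e' => DIFFER
  Position 4: 'a' vs 'b' => DIFFER
  Position 5: 'e' vs 'd' => DIFFER
  Position 6: 'e' vs 'b' => DIFFER
Positions that differ: 7

7


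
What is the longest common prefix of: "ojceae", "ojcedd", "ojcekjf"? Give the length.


Words: ojceae, ojcedd, ojcekjf
  Position 0: all 'o' => match
  Position 1: all 'j' => match
  Position 2: all 'c' => match
  Position 3: all 'e' => match
  Position 4: ('a', 'd', 'k') => mismatch, stop
LCP = "ojce" (length 4)

4


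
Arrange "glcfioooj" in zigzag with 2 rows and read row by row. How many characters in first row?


Zigzag "glcfioooj" into 2 rows:
Placing characters:
  'g' => row 0
  'l' => row 1
  'c' => row 0
  'f' => row 1
  'i' => row 0
  'o' => row 1
  'o' => row 0
  'o' => row 1
  'j' => row 0
Rows:
  Row 0: "gcioj"
  Row 1: "lfoo"
First row length: 5

5


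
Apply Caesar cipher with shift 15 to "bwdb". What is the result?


Caesar cipher: shift "bwdb" by 15
  'b' (pos 1) + 15 = pos 16 = 'q'
  'w' (pos 22) + 15 = pos 11 = 'l'
  'd' (pos 3) + 15 = pos 18 = 's'
  'b' (pos 1) + 15 = pos 16 = 'q'
Result: qlsq

qlsq


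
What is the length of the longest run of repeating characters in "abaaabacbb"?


Input: "abaaabacbb"
Scanning for longest run:
  Position 1 ('b'): new char, reset run to 1
  Position 2 ('a'): new char, reset run to 1
  Position 3 ('a'): continues run of 'a', length=2
  Position 4 ('a'): continues run of 'a', length=3
  Position 5 ('b'): new char, reset run to 1
  Position 6 ('a'): new char, reset run to 1
  Position 7 ('c'): new char, reset run to 1
  Position 8 ('b'): new char, reset run to 1
  Position 9 ('b'): continues run of 'b', length=2
Longest run: 'a' with length 3

3


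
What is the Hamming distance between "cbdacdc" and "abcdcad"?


Comparing "cbdacdc" and "abcdcad" position by position:
  Position 0: 'c' vs 'a' => differ
  Position 1: 'b' vs 'b' => same
  Position 2: 'd' vs 'c' => differ
  Position 3: 'a' vs 'd' => differ
  Position 4: 'c' vs 'c' => same
  Position 5: 'd' vs 'a' => differ
  Position 6: 'c' vs 'd' => differ
Total differences (Hamming distance): 5

5


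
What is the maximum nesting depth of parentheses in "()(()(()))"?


Input: "()(()(()))"
Tracking depth:
  Position 0 '(': depth becomes 1
  Position 1 ')': depth becomes 0
  Position 2 '(': depth becomes 1
  Position 3 '(': depth becomes 2
  Position 4 ')': depth becomes 1
  Position 5 '(': depth becomes 2
  Position 6 '(': depth becomes 3
  Position 7 ')': depth becomes 2
  Position 8 ')': depth becomes 1
  Position 9 ')': depth becomes 0
Maximum depth reached: 3

3


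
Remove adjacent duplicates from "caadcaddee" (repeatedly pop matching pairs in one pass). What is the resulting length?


Input: caadcaddee
Stack-based adjacent duplicate removal:
  Read 'c': push. Stack: c
  Read 'a': push. Stack: ca
  Read 'a': matches stack top 'a' => pop. Stack: c
  Read 'd': push. Stack: cd
  Read 'c': push. Stack: cdc
  Read 'a': push. Stack: cdca
  Read 'd': push. Stack: cdcad
  Read 'd': matches stack top 'd' => pop. Stack: cdca
  Read 'e': push. Stack: cdcae
  Read 'e': matches stack top 'e' => pop. Stack: cdca
Final stack: "cdca" (length 4)

4


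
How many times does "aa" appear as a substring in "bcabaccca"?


Searching for "aa" in "bcabaccca"
Scanning each position:
  Position 0: "bc" => no
  Position 1: "ca" => no
  Position 2: "ab" => no
  Position 3: "ba" => no
  Position 4: "ac" => no
  Position 5: "cc" => no
  Position 6: "cc" => no
  Position 7: "ca" => no
Total occurrences: 0

0


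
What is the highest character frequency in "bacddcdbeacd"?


Input: bacddcdbeacd
Character counts:
  'a': 2
  'b': 2
  'c': 3
  'd': 4
  'e': 1
Maximum frequency: 4

4


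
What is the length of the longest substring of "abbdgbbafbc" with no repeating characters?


Input: "abbdgbbafbc"
Sliding window (track last position of each char):
  Position 0 ('a'): window [0,0] length 1 -- new best
  Position 1 ('b'): window [0,1] length 2 -- new best
  Position 2 ('b'): repeat (last at 1), move window start to 2
  Position 2 ('b'): window [2,2] length 1
  Position 3 ('d'): window [2,3] length 2
  Position 4 ('g'): window [2,4] length 3 -- new best
  Position 5 ('b'): repeat (last at 2), move window start to 3
  Position 5 ('b'): window [3,5] length 3
  Position 6 ('b'): repeat (last at 5), move window start to 6
  Position 6 ('b'): window [6,6] length 1
  Position 7 ('a'): window [6,7] length 2
  Position 8 ('f'): window [6,8] length 3
  Position 9 ('b'): repeat (last at 6), move window start to 7
  Position 9 ('b'): window [7,9] length 3
  Position 10 ('c'): window [7,10] length 4 -- new best
Longest substring with no repeats: "afbc" with length 4

4


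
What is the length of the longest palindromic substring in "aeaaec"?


Input: "aeaaec"
Checking substrings for palindromes:
  [1:5] "eaae" (len 4) => palindrome
  [0:3] "aea" (len 3) => palindrome
  [2:4] "aa" (len 2) => palindrome
Longest palindromic substring: "eaae" with length 4

4


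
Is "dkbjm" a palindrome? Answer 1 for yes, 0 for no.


Input: dkbjm
Reversed: mjbkd
  Compare pos 0 ('d') with pos 4 ('m'): MISMATCH
  Compare pos 1 ('k') with pos 3 ('j'): MISMATCH
Result: not a palindrome

0


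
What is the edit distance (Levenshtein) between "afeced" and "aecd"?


Computing edit distance: "afeced" -> "aecd"
DP table:
           a    e    c    d
      0    1    2    3    4
  a   1    0    1    2    3
  f   2    1    1    2    3
  e   3    2    1    2    3
  c   4    3    2    1    2
  e   5    4    3    2    2
  d   6    5    4    3    2
Edit distance = dp[6][4] = 2

2


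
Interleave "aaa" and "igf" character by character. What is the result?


Interleaving "aaa" and "igf":
  Position 0: 'a' from first, 'i' from second => "ai"
  Position 1: 'a' from first, 'g' from second => "ag"
  Position 2: 'a' from first, 'f' from second => "af"
Result: aiagaf

aiagaf


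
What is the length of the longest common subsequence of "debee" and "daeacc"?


LCS of "debee" and "daeacc"
DP table:
           d    a    e    a    c    c
      0    0    0    0    0    0    0
  d   0    1    1    1    1    1    1
  e   0    1    1    2    2    2    2
  b   0    1    1    2    2    2    2
  e   0    1    1    2    2    2    2
  e   0    1    1    2    2    2    2
LCS length = dp[5][6] = 2

2


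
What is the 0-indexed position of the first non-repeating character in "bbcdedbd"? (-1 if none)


Input: bbcdedbd
Character frequencies:
  'b': 3
  'c': 1
  'd': 3
  'e': 1
Scanning left to right for freq == 1:
  Position 0 ('b'): freq=3, skip
  Position 1 ('b'): freq=3, skip
  Position 2 ('c'): unique! => answer = 2

2


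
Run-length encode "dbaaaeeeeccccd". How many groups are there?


Input: dbaaaeeeeccccd
Scanning for consecutive runs:
  Group 1: 'd' x 1 (positions 0-0)
  Group 2: 'b' x 1 (positions 1-1)
  Group 3: 'a' x 3 (positions 2-4)
  Group 4: 'e' x 4 (positions 5-8)
  Group 5: 'c' x 4 (positions 9-12)
  Group 6: 'd' x 1 (positions 13-13)
Total groups: 6

6


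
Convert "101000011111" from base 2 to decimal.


Input: "101000011111" in base 2
Positional expansion:
  Digit '1' (value 1) x 2^11 = 2048
  Digit '0' (value 0) x 2^10 = 0
  Digit '1' (value 1) x 2^9 = 512
  Digit '0' (value 0) x 2^8 = 0
  Digit '0' (value 0) x 2^7 = 0
  Digit '0' (value 0) x 2^6 = 0
  Digit '0' (value 0) x 2^5 = 0
  Digit '1' (value 1) x 2^4 = 16
  Digit '1' (value 1) x 2^3 = 8
  Digit '1' (value 1) x 2^2 = 4
  Digit '1' (value 1) x 2^1 = 2
  Digit '1' (value 1) x 2^0 = 1
Sum = 2591

2591


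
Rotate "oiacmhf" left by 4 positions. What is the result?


Input: "oiacmhf", rotate left by 4
First 4 characters: "oiac"
Remaining characters: "mhf"
Concatenate remaining + first: "mhf" + "oiac" = "mhfoiac"

mhfoiac


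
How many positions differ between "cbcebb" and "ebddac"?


Comparing "cbcebb" and "ebddac" position by position:
  Position 0: 'c' vs 'e' => DIFFER
  Position 1: 'b' vs 'b' => same
  Position 2: 'c' vs 'd' => DIFFER
  Position 3: 'e' vs 'd' => DIFFER
  Position 4: 'b' vs 'a' => DIFFER
  Position 5: 'b' vs 'c' => DIFFER
Positions that differ: 5

5


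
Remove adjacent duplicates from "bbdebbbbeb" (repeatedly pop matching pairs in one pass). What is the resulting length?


Input: bbdebbbbeb
Stack-based adjacent duplicate removal:
  Read 'b': push. Stack: b
  Read 'b': matches stack top 'b' => pop. Stack: (empty)
  Read 'd': push. Stack: d
  Read 'e': push. Stack: de
  Read 'b': push. Stack: deb
  Read 'b': matches stack top 'b' => pop. Stack: de
  Read 'b': push. Stack: deb
  Read 'b': matches stack top 'b' => pop. Stack: de
  Read 'e': matches stack top 'e' => pop. Stack: d
  Read 'b': push. Stack: db
Final stack: "db" (length 2)

2
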